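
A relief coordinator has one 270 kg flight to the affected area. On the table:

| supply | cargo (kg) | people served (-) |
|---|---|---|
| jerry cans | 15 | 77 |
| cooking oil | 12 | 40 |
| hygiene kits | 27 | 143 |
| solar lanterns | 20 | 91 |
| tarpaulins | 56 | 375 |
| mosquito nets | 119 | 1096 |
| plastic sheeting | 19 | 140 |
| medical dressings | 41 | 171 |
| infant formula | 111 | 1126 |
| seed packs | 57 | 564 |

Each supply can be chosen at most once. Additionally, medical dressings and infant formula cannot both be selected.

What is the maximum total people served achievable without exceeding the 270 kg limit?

A density-first pass picks hygiene kits + tarpaulins + plastic sheeting + infant formula + seed packs — 2348 at 270 kg.
But solar lanterns + mosquito nets + plastic sheeting + infant formula fits in 269 kg and reaches 2453.
The spare 1 kg is too small for any remaining supply, and no feasible exchange beats 2453.

2453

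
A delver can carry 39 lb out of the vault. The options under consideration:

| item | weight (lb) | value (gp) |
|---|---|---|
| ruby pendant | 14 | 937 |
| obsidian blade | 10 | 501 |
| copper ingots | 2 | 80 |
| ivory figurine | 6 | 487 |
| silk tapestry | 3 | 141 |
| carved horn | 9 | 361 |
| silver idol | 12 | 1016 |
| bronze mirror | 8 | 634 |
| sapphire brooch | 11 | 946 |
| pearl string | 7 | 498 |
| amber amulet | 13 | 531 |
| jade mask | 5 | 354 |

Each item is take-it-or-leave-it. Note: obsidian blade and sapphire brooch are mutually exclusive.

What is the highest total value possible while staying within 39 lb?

3163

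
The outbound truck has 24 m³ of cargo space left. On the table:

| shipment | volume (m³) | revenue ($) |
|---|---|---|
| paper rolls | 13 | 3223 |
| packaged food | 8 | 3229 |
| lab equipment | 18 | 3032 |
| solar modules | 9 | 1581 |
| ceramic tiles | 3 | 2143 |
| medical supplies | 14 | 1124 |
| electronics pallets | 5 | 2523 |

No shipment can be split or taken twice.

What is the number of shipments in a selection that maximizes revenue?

3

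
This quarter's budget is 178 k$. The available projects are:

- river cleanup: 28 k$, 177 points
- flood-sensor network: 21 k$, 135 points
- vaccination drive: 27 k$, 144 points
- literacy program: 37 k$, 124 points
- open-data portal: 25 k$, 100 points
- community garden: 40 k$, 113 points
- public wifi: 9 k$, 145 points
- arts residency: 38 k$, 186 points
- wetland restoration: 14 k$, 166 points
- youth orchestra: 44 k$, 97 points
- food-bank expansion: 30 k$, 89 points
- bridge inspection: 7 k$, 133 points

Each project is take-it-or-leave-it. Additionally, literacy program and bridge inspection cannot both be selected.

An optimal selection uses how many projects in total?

8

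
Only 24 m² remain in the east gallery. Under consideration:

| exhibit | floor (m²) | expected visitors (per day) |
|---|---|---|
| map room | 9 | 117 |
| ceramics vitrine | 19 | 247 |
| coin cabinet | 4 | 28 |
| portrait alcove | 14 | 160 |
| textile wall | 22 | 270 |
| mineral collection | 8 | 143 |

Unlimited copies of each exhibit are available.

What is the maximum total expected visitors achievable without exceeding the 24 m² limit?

Ranking by ratio (expected visitors/m²): mineral collection 17.88, map room 13.00, ceramics vitrine 13.00.
The ratio ordering already packs tightly: 3×mineral collection, 24 m², 429.
No other feasible combination exceeds 429.

429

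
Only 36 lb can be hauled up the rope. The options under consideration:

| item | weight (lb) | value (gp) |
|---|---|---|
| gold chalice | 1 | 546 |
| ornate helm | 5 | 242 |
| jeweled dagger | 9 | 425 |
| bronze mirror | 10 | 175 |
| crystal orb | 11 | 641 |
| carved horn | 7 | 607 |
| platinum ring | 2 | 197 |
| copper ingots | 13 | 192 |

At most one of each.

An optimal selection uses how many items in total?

Optimal total is 2658.
One optimal bundle: gold chalice + ornate helm + jeweled dagger + crystal orb + carved horn + platinum ring (35 lb).
Every optimal selection uses 6 items.

6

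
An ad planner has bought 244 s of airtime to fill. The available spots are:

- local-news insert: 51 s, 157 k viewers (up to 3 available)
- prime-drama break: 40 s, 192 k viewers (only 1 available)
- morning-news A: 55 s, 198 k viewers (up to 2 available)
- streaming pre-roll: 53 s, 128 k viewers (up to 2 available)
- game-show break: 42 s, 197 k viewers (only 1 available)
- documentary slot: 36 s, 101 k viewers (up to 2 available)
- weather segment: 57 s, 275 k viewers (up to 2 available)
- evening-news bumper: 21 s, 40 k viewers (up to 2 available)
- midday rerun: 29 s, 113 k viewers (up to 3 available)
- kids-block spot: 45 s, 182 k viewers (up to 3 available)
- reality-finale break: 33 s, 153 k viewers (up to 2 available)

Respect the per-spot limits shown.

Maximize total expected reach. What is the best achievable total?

1121

The ratio heuristic lands on prime-drama break + game-show break + 2×weather segment + reality-finale break (1092) but leaves 15 s idle.
Replace reality-finale break with kids-block spot: the trade gains 29 net, giving 1121 at 241 s.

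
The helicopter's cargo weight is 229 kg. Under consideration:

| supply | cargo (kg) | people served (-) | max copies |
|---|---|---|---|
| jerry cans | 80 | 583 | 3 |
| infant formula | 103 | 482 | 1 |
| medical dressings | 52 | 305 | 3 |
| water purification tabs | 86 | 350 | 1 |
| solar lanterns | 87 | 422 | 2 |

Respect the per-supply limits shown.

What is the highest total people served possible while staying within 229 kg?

1471

Density check — jerry cans 7.29, medical dressings 5.87, solar lanterns 4.85, infant formula 4.68 are the best per kg.
The ratio ordering already packs tightly: 2×jerry cans + medical dressings, 212 kg, 1471.
No other feasible combination exceeds 1471.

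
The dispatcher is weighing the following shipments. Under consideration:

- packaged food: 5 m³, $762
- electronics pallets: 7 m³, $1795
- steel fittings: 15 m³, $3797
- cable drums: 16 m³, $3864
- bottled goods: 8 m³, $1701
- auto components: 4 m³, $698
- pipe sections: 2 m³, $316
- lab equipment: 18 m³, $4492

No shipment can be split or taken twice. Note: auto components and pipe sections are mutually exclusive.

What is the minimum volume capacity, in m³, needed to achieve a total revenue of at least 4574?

20

Need the lightest bundle worth ≥ 4574.
pipe sections + lab equipment: 4808 revenue at 20 m³.
Any bundle with less than 20 m³ falls short of 4574.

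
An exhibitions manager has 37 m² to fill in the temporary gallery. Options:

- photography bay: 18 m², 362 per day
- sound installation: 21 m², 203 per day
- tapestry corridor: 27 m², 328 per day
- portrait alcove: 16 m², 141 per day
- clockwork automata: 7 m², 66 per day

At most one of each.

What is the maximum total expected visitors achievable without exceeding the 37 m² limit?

503

Greedy by ratio would take photography bay + clockwork automata: 25 m² used, total 428.
Replace clockwork automata with portrait alcove: the trade gains 75 net, giving 503 at 34 m².
Nothing else within 37 m² beats 503.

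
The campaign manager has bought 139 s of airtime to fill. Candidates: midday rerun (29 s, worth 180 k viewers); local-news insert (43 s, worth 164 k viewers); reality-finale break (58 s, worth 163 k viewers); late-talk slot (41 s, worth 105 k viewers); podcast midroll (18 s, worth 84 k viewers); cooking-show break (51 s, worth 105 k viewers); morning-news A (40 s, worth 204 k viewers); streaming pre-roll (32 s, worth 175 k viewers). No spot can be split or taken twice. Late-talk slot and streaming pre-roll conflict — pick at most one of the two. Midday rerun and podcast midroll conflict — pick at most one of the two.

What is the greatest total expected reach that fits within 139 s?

Taking local-news insert + podcast midroll + morning-news A + streaming pre-roll: 133 s used, 627 in expected reach.
The closest alternative, midday rerun + morning-news A + streaming pre-roll, reaches only 559.

627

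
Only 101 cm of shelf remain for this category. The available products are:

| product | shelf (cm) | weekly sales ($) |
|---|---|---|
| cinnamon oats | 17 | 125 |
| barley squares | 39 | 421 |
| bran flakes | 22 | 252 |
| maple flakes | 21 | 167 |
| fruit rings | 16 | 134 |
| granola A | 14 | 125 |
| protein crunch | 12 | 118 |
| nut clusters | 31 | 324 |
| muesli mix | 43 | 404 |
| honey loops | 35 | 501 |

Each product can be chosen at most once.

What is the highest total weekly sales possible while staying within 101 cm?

Filling by ratio: barley squares + bran flakes + honey loops for 1174, with 5 cm left unused.
The 39 cm tied up in barley squares is better spent on protein crunch + nut clusters — total rises to 1195 (100 cm).

1195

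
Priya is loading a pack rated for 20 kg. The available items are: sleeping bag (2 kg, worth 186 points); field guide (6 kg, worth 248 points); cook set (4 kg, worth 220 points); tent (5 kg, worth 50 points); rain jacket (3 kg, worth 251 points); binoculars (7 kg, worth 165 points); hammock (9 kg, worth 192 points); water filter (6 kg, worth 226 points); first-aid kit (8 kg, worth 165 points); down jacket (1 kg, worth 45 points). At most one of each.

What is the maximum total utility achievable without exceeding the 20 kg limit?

990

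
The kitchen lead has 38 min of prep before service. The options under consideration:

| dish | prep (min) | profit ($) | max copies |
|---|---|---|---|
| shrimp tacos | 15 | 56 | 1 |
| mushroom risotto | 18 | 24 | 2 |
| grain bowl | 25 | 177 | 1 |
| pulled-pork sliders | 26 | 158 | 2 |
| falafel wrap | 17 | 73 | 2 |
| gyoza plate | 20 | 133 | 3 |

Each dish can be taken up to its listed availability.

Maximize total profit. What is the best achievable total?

Filling by ratio: grain bowl for 177, with 13 min left unused.
The 25 min tied up in grain bowl is better spent on falafel wrap + gyoza plate — total rises to 206 (37 min).
No other feasible combination exceeds 206.

206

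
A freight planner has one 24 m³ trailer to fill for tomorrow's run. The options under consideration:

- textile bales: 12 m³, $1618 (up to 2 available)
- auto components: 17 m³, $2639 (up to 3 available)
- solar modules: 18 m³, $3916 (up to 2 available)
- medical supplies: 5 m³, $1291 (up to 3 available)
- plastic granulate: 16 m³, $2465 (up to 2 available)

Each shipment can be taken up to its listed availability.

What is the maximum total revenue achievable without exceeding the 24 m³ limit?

By revenue per m³: medical supplies 258.20, solar modules 217.56, auto components 155.24 lead.
Filling by ratio: 3×medical supplies for 3873, with 9 m³ left unused.
Replace 2×medical supplies with solar modules: the trade gains 1334 net, giving 5207 at 23 m³.
No other feasible combination exceeds 5207.

5207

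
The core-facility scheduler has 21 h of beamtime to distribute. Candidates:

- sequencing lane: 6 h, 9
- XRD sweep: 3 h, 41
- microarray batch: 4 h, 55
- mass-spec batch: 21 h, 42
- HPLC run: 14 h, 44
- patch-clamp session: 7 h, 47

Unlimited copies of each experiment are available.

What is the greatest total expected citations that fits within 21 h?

By expected citations per h: microarray batch 13.75, XRD sweep 13.67, patch-clamp session 6.71 lead.
Filling by ratio: 5×microarray batch for 275, with 1 h left unused.
The 8 h tied up in 2×microarray batch is better spent on 3×XRD sweep — total rises to 288 (21 h).
No other feasible combination exceeds 288.

288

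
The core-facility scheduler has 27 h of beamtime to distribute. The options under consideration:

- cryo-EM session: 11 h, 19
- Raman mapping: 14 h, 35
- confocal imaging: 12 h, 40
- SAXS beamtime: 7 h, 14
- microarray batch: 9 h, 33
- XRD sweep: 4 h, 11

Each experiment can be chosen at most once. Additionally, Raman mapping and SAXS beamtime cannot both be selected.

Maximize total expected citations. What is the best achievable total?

84

Confocal imaging + microarray batch + XRD sweep uses 25 of the 27 h and totals 84.
An exhaustive check of the 64 subsets confirms 84.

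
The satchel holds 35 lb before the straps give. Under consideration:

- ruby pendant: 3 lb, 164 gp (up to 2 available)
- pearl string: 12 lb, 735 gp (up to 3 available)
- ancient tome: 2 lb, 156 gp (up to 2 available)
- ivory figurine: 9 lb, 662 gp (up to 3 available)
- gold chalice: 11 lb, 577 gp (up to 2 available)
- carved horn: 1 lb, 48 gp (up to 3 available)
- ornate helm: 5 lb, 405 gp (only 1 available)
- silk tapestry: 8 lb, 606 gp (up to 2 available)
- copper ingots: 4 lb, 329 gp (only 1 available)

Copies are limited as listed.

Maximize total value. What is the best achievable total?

2664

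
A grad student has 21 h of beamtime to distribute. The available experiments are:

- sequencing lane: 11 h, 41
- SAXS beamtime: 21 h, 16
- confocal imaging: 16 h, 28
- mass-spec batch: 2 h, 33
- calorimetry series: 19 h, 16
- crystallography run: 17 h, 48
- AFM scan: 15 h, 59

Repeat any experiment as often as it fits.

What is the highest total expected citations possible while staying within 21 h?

330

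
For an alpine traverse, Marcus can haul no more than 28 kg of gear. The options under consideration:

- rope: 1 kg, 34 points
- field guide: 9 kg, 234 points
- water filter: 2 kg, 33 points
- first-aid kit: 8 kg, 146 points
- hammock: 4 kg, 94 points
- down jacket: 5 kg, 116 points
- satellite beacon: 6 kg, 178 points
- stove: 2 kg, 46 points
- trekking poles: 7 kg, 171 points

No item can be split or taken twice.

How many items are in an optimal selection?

Best achievable utility is 733.
rope + field guide + down jacket + satellite beacon + trekking poles hits 733 at 28 kg.
Every optimal selection uses 5 items.

5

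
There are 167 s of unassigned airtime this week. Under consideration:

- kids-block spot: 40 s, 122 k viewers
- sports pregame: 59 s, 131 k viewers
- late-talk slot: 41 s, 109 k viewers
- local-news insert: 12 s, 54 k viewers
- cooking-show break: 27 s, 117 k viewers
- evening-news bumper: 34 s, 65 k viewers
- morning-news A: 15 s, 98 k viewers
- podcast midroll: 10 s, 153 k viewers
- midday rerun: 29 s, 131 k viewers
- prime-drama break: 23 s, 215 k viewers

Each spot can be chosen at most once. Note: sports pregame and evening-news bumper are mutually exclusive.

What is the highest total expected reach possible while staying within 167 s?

Best packing: kids-block spot + local-news insert + cooking-show break + morning-news A + podcast midroll + midday rerun + prime-drama break — 156 s, 890 total.
Runner-up late-talk slot + local-news insert + cooking-show break + morning-news A + podcast midroll + midday rerun + prime-drama break tops out at 877.

890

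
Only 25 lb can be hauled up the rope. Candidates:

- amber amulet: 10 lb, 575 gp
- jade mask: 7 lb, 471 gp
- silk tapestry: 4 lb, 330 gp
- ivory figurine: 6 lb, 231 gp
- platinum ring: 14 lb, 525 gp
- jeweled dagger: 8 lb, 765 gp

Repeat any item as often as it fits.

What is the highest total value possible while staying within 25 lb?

Best packing: 3×jeweled dagger — 24 lb, 2295 total.
No other feasible combination exceeds 2295.

2295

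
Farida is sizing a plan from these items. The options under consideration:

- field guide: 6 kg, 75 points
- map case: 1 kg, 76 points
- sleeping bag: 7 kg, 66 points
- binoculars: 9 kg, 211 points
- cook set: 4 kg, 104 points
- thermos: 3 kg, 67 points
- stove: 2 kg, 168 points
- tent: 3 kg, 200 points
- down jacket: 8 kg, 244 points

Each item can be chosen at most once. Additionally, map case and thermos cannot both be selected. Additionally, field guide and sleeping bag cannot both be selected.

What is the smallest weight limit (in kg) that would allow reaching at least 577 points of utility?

Need the lightest bundle worth ≥ 577.
Taking stove + tent + down jacket gives 612 (≥ 577) for 13 kg.
Any bundle with less than 13 kg falls short of 577.

13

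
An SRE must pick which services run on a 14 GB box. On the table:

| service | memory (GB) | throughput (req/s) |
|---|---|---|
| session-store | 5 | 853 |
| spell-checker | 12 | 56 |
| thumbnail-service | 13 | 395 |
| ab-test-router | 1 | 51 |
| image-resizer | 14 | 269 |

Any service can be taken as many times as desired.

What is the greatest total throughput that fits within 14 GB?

Taking 2×session-store + 4×ab-test-router: 14 GB used, 1910 in throughput.
Nothing else within 14 GB beats 1910.

1910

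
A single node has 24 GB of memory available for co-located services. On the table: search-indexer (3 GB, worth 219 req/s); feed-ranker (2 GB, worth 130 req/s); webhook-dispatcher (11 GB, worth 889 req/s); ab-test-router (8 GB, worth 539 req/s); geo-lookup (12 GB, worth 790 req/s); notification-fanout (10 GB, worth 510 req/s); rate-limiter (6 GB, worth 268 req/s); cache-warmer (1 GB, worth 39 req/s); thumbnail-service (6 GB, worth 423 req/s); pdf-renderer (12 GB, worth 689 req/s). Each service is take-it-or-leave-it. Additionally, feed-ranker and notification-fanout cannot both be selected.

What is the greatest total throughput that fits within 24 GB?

Taking the top-ratio services first gives search-indexer + feed-ranker + webhook-dispatcher + cache-warmer + thumbnail-service for 1700 (23 GB).
Replace cache-warmer and thumbnail-service with ab-test-router: the trade gains 77 net, giving 1777 at 24 GB.
The closest alternative, webhook-dispatcher + geo-lookup + cache-warmer, reaches only 1718.

1777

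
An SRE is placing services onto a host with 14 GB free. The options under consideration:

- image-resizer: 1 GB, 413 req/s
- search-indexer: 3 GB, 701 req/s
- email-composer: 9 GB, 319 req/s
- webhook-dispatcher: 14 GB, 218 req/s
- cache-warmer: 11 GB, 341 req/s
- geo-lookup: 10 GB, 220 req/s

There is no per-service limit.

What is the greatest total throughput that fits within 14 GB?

5782

Density check — image-resizer 413.00, search-indexer 233.67, email-composer 35.44, cache-warmer 31.00 are the best per GB.
The ratio ordering already packs tightly: 14×image-resizer, 14 GB, 5782.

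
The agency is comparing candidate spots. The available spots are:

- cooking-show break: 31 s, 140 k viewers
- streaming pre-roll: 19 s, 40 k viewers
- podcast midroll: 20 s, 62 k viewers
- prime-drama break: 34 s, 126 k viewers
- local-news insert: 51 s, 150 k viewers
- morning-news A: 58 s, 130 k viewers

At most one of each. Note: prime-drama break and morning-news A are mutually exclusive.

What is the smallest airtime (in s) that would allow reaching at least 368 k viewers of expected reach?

104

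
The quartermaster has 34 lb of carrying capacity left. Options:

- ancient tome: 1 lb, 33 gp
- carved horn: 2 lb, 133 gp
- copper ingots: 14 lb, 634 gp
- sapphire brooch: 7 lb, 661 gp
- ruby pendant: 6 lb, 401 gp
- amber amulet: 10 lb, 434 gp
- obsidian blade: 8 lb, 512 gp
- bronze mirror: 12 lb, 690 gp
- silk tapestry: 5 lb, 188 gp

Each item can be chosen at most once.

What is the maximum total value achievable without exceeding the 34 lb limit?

2297

Density check — sapphire brooch 94.43, ruby pendant 66.83, carved horn 66.50, obsidian blade 64.00 are the best per lb.
Taking the top-ratio items first gives ancient tome + carved horn + sapphire brooch + ruby pendant + amber amulet + obsidian blade for 2174 (34 lb).
Replace carved horn and amber amulet with bronze mirror: the trade gains 123 net, giving 2297 at 34 lb.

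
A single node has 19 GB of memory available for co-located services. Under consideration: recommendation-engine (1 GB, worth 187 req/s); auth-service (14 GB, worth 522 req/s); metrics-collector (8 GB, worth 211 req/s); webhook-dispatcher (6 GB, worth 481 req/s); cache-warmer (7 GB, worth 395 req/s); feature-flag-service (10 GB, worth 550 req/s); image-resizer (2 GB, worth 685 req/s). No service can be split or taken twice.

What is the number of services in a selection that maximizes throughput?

4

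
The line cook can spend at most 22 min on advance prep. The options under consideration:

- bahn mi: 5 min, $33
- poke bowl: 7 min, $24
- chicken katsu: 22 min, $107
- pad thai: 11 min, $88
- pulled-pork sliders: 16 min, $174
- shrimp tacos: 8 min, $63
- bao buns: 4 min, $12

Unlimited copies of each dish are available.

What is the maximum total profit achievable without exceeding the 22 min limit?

By profit per min: pulled-pork sliders 10.88, pad thai 8.00, shrimp tacos 7.88, bahn mi 6.60 lead.
Taking bahn mi + pulled-pork sliders: 21 min used, 207 in profit.

207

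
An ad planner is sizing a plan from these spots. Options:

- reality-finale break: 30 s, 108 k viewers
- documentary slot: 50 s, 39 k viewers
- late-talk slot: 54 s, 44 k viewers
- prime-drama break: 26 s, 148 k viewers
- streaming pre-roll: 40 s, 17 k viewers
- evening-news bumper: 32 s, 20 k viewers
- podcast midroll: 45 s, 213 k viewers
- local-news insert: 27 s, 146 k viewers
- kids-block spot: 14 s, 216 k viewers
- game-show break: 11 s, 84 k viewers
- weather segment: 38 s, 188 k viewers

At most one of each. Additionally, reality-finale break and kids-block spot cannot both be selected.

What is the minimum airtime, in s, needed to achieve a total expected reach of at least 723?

Need the lightest bundle worth ≥ 723.
prime-drama break + podcast midroll + local-news insert + kids-block spot reaches 723 using 112 s.
No combination under 112 s hits 723.

112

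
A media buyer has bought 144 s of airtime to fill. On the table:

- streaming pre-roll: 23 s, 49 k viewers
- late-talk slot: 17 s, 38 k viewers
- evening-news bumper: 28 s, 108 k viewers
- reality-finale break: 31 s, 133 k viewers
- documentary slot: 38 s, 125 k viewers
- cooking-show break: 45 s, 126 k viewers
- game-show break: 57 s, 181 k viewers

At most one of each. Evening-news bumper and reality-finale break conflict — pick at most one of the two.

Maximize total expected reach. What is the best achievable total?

477

Taking late-talk slot + reality-finale break + documentary slot + game-show break: 143 s used, 477 in expected reach.
The closest alternative, late-talk slot + evening-news bumper + documentary slot + game-show break, reaches only 452.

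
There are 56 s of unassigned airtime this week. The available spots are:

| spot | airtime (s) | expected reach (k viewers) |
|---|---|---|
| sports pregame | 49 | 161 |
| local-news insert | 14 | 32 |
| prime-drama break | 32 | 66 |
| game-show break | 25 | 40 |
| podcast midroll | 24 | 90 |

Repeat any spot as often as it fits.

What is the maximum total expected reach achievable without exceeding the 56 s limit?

Ranking by ratio (expected reach/s): podcast midroll 3.75, sports pregame 3.29, local-news insert 2.29, prime-drama break 2.06.
The ratio ordering already packs tightly: 2×podcast midroll, 48 s, 180.
Every other selection either busts 56 s or fails to beat 180.

180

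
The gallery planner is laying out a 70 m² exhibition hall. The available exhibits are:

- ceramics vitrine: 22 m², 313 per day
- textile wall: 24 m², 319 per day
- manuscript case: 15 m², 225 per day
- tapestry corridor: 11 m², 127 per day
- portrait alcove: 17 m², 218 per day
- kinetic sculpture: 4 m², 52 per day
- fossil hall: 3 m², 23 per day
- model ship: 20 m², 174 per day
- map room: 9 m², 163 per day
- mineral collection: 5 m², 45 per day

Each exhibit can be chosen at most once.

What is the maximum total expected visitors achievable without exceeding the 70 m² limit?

1020

Ceramics vitrine + textile wall + manuscript case + map room uses 70 of the 70 m² and totals 1020.
The closest alternative, ceramics vitrine + manuscript case + portrait alcove + kinetic sculpture + fossil hall + map room, reaches only 994.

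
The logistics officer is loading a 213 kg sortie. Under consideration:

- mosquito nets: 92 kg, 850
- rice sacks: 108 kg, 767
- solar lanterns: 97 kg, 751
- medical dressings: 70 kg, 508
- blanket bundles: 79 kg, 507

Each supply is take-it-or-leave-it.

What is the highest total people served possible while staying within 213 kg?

A density-first pass picks mosquito nets + solar lanterns — 1601 at 189 kg.
Dropping solar lanterns frees 97 kg; slotting in rice sacks (108 kg) lifts the total to 1617 at 200 kg.

1617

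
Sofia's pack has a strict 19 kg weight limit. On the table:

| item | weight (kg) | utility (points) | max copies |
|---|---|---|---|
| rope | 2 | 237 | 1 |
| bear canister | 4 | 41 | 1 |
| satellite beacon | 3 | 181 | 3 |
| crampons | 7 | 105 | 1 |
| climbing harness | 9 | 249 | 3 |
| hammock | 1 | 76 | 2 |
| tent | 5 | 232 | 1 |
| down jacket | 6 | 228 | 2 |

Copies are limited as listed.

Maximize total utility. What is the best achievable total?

1164

By utility per kg: rope 118.50, hammock 76.00, satellite beacon 60.33, tent 46.40 lead.
Best packing: rope + 3×satellite beacon + 2×hammock + tent — 18 kg, 1164 total.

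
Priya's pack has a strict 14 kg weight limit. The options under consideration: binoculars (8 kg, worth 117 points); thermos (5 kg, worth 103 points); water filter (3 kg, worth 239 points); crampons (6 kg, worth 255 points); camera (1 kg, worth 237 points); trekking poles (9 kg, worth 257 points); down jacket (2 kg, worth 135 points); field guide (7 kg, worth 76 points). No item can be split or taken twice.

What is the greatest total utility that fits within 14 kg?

Water filter + crampons + camera + down jacket uses 12 of the 14 kg and totals 866.
Runner-up water filter + camera + trekking poles tops out at 733.

866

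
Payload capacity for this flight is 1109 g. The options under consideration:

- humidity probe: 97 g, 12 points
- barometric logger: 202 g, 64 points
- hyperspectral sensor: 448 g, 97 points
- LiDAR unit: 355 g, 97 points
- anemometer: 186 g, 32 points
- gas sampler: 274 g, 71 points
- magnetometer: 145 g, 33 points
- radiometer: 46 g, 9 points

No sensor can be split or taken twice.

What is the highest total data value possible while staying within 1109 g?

277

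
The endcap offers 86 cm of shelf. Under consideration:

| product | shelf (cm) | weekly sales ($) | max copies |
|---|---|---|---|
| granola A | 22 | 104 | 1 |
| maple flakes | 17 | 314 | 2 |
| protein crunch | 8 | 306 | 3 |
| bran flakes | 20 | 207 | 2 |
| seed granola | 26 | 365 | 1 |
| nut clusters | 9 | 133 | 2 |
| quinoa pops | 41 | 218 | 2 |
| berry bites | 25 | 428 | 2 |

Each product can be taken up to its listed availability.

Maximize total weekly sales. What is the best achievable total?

The ratio ordering already packs tightly: 2×maple flakes + 3×protein crunch + berry bites, 83 cm, 1974.
The spare 3 cm is too small for any remaining product, and no exchange beats 1974.

1974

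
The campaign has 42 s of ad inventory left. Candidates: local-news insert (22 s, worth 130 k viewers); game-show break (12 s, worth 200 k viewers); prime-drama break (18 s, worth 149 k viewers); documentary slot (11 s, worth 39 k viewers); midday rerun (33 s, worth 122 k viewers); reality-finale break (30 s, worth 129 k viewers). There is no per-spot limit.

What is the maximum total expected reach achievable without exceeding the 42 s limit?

Ranking by ratio (expected reach/s): game-show break 16.67, prime-drama break 8.28, local-news insert 5.91, reality-finale break 4.30.
Taking 3×game-show break: 36 s used, 600 in expected reach.
Nothing else within 42 s beats 600.

600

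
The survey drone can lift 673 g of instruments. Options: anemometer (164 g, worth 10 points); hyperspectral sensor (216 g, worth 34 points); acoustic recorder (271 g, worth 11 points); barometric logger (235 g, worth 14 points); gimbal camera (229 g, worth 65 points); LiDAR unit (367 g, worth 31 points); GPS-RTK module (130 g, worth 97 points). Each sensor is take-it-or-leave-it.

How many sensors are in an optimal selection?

Optimal total is 196.
hyperspectral sensor + gimbal camera + GPS-RTK module hits 196 at 575 g.
All optima have 3 sensors.

3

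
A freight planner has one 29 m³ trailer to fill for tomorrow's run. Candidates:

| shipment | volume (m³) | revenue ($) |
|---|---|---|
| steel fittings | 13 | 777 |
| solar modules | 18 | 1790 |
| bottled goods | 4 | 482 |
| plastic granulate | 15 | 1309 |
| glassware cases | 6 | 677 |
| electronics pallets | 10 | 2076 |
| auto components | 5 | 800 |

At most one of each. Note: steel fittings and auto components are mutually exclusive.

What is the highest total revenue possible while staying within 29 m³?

By revenue per m³: electronics pallets 207.60, auto components 160.00, bottled goods 120.50, glassware cases 112.83 lead.
Bottled goods + glassware cases + electronics pallets + auto components uses 25 of the 29 m³ and totals 4035.
The closest alternative, bottled goods + plastic granulate + electronics pallets, reaches only 3867.

4035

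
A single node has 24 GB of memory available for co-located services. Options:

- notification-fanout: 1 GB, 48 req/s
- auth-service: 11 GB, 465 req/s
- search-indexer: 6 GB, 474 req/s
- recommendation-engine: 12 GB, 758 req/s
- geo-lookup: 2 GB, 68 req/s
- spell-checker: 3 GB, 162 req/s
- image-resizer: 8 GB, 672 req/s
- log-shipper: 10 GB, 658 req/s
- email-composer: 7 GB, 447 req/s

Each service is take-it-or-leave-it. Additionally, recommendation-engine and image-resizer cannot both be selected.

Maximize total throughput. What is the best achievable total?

The ratio ordering already packs tightly: search-indexer + image-resizer + log-shipper, 24 GB, 1804.
No other feasible combination exceeds 1804.

1804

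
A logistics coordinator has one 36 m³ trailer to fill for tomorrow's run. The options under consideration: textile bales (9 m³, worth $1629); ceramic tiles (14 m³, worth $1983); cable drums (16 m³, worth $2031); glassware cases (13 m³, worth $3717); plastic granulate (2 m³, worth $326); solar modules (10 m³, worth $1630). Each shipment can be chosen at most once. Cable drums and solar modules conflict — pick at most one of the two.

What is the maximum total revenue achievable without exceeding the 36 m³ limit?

Greedy by ratio would take textile bales + glassware cases + plastic granulate + solar modules: 34 m³ used, total 7302.
The 12 m³ tied up in plastic granulate and solar modules is better spent on ceramic tiles — total rises to 7329 (36 m³).
The closest alternative, textile bales + glassware cases + plastic granulate + solar modules, reaches only 7302.

7329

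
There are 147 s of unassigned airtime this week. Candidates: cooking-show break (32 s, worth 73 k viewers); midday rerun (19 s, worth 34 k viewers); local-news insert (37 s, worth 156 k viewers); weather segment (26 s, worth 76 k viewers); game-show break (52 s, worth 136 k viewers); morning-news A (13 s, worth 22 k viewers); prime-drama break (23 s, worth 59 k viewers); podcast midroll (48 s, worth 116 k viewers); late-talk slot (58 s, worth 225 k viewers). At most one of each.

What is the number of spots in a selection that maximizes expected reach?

3

The maximum expected reach within 147 s is 517.
local-news insert + game-show break + late-talk slot hits 517 at 147 s.
All optima have 3 spots.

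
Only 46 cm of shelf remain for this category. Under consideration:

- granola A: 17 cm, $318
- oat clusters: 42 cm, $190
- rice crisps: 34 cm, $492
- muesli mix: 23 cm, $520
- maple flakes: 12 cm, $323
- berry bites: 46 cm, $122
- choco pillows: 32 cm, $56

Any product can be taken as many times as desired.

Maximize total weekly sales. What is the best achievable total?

Taking the top-ratio products first gives 3×maple flakes for 969 (36 cm).
The 36 cm tied up in 3×maple flakes is better spent on 2×muesli mix — total rises to 1040 (46 cm).
Every other selection either busts 46 cm or fails to beat 1040.

1040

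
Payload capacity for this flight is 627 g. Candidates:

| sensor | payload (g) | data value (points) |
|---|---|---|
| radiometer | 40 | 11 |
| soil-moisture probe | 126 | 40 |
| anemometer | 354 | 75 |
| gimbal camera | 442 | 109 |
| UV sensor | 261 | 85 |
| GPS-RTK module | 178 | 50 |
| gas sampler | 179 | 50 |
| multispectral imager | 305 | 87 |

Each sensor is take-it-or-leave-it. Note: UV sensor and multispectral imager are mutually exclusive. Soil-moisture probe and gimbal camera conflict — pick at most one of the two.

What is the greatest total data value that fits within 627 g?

186

Best packing: radiometer + soil-moisture probe + UV sensor + GPS-RTK module — 605 g, 186 total.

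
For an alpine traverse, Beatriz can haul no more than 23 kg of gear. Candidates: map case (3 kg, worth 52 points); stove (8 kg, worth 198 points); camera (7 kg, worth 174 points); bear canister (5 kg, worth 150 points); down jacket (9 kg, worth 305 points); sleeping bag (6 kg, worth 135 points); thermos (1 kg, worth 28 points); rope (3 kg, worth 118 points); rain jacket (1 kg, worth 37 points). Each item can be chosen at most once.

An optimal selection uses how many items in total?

Best achievable utility is 708.
One optimal bundle: bear canister + down jacket + sleeping bag + rope (23 kg).
Any selection reaching 708 contains exactly 4 items.

4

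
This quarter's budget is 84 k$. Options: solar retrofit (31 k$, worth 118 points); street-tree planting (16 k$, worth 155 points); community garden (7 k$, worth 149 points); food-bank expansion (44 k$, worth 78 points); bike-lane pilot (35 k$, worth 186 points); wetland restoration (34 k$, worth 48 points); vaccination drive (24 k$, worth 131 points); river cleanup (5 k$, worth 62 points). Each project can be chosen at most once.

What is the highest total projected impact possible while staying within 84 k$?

621

A density-first pass picks solar retrofit + street-tree planting + community garden + vaccination drive + river cleanup — 615 at 83 k$.
The 36 k$ tied up in solar retrofit and river cleanup is better spent on bike-lane pilot — total rises to 621 (82 k$).
Runner-up solar retrofit + street-tree planting + community garden + vaccination drive + river cleanup tops out at 615.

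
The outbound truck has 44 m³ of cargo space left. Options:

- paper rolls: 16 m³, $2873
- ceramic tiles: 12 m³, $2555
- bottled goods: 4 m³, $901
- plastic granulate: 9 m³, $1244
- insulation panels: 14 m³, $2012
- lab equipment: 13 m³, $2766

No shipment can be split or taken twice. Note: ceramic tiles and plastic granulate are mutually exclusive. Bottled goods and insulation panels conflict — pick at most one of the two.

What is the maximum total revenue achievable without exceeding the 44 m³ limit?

8194

By revenue per m³: bottled goods 225.25, ceramic tiles 212.92, lab equipment 212.77 lead.
Paper rolls + ceramic tiles + lab equipment uses 41 of the 44 m³ and totals 8194.
That's the maximum — no feasible swap from here does better than 8194.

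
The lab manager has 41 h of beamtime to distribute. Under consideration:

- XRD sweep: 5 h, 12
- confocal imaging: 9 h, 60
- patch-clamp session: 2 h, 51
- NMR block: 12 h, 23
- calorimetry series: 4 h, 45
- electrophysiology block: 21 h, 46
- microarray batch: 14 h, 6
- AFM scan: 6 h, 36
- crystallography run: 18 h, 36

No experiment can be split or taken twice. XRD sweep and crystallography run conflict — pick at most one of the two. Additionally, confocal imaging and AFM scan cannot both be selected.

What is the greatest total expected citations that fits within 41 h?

214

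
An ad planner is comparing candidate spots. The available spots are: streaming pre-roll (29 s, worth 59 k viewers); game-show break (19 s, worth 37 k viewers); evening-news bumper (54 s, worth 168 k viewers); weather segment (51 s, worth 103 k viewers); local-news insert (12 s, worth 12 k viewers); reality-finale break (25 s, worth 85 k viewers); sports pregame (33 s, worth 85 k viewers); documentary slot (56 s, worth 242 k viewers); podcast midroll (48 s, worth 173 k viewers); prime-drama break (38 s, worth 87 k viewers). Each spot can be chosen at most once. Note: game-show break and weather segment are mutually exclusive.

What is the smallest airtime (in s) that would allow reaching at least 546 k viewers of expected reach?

158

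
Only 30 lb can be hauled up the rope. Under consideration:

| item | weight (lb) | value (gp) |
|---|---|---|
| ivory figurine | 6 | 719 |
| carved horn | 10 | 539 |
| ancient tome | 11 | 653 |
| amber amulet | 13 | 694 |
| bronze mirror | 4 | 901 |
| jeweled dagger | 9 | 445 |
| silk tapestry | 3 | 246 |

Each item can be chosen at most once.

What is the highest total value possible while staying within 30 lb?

2718

Greedy by ratio would take ivory figurine + ancient tome + bronze mirror + silk tapestry: 24 lb used, total 2519.
Dropping silk tapestry frees 3 lb; slotting in jeweled dagger (9 lb) lifts the total to 2718 at 30 lb.
Every other selection either busts 30 lb or fails to beat 2718.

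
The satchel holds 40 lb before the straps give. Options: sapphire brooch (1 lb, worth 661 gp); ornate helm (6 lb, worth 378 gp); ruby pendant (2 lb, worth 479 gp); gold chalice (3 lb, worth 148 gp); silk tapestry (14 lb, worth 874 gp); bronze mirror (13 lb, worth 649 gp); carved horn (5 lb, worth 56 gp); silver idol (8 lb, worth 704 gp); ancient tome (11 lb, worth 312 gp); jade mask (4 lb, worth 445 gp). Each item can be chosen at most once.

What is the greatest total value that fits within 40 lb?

3689

Best packing: sapphire brooch + ornate helm + ruby pendant + gold chalice + silk tapestry + silver idol + jade mask — 38 lb, 3689 total.
An exhaustive check of the 1024 subsets confirms 3689.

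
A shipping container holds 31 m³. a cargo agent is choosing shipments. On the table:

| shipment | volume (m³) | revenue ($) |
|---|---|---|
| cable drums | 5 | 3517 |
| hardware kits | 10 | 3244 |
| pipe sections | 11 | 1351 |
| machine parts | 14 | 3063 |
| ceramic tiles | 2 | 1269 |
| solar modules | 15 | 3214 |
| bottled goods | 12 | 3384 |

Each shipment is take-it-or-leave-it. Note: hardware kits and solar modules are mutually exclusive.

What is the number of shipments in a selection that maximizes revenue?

4

Best achievable revenue is 11414.
For example cable drums + hardware kits + ceramic tiles + bottled goods achieves it, using 29 m³.
Every optimal selection uses 4 shipments.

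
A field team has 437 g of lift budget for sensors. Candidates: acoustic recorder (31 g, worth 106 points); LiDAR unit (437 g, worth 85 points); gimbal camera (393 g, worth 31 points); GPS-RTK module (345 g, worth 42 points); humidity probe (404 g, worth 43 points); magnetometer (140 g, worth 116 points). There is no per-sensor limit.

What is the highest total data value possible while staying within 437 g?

1484

The ratio ordering already packs tightly: 14×acoustic recorder, 434 g, 1484.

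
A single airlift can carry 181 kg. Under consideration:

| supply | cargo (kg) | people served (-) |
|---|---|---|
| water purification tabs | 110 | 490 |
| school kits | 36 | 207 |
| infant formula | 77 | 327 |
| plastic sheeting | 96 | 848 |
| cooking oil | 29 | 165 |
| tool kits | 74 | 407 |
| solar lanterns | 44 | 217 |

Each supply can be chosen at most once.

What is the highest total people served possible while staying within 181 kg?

1272

Density check — plastic sheeting 8.83, school kits 5.75, cooking oil 5.69 are the best per kg.
Taking the top-ratio supplies first gives school kits + plastic sheeting + cooking oil for 1220 (161 kg).
Replace cooking oil with solar lanterns: the trade gains 52 net, giving 1272 at 176 kg.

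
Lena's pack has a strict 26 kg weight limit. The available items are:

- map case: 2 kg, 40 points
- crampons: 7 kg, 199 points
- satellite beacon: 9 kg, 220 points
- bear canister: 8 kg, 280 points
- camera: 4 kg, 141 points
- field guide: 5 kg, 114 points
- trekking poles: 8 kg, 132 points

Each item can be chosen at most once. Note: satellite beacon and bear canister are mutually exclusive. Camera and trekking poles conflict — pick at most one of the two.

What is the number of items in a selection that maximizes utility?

5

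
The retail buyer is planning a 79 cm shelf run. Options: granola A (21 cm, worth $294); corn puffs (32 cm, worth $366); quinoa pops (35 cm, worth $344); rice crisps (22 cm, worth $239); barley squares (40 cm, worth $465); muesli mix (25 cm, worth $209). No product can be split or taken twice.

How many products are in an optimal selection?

3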